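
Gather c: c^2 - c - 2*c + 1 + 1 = c^2 - 3*c + 2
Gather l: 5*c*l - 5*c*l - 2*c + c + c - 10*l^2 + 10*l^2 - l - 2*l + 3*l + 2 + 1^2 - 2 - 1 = 0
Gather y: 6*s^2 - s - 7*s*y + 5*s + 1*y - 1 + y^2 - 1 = 6*s^2 + 4*s + y^2 + y*(1 - 7*s) - 2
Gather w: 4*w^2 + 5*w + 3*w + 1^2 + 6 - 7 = 4*w^2 + 8*w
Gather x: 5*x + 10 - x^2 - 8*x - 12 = -x^2 - 3*x - 2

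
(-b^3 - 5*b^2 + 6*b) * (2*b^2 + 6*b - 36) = -2*b^5 - 16*b^4 + 18*b^3 + 216*b^2 - 216*b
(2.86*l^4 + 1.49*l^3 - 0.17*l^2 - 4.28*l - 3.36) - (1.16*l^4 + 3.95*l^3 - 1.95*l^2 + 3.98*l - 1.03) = 1.7*l^4 - 2.46*l^3 + 1.78*l^2 - 8.26*l - 2.33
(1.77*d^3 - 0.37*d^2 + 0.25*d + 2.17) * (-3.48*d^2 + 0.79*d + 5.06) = -6.1596*d^5 + 2.6859*d^4 + 7.7939*d^3 - 9.2263*d^2 + 2.9793*d + 10.9802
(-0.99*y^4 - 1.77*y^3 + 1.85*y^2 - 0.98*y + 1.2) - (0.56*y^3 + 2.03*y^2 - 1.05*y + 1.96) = -0.99*y^4 - 2.33*y^3 - 0.18*y^2 + 0.0700000000000001*y - 0.76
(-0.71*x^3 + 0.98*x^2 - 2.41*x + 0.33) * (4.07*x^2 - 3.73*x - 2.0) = -2.8897*x^5 + 6.6369*x^4 - 12.0441*x^3 + 8.3724*x^2 + 3.5891*x - 0.66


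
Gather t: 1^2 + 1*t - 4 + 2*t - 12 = 3*t - 15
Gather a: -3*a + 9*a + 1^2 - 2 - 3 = 6*a - 4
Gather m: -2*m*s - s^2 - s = -2*m*s - s^2 - s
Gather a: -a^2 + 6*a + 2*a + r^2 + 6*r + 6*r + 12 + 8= -a^2 + 8*a + r^2 + 12*r + 20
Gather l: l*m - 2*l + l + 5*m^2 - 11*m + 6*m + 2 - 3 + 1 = l*(m - 1) + 5*m^2 - 5*m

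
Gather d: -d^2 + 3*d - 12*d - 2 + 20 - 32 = -d^2 - 9*d - 14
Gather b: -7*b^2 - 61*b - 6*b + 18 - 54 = -7*b^2 - 67*b - 36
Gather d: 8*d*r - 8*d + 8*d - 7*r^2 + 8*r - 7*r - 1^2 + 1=8*d*r - 7*r^2 + r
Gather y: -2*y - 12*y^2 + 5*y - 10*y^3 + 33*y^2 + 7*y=-10*y^3 + 21*y^2 + 10*y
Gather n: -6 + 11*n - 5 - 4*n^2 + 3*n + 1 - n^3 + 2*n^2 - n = -n^3 - 2*n^2 + 13*n - 10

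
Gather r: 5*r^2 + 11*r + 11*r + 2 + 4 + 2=5*r^2 + 22*r + 8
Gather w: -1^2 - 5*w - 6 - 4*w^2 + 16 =-4*w^2 - 5*w + 9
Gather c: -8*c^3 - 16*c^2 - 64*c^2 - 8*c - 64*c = -8*c^3 - 80*c^2 - 72*c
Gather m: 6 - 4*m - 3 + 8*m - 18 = 4*m - 15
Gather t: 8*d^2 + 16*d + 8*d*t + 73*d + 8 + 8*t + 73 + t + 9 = 8*d^2 + 89*d + t*(8*d + 9) + 90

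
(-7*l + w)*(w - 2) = -7*l*w + 14*l + w^2 - 2*w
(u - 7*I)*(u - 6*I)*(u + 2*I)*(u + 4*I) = u^4 - 7*I*u^3 + 28*u^2 - 148*I*u + 336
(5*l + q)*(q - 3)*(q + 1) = 5*l*q^2 - 10*l*q - 15*l + q^3 - 2*q^2 - 3*q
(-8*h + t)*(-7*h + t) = 56*h^2 - 15*h*t + t^2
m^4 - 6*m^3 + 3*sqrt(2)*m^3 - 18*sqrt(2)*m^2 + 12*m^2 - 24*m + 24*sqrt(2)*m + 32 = (m - 4)*(m - 2)*(m + sqrt(2))*(m + 2*sqrt(2))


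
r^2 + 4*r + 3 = (r + 1)*(r + 3)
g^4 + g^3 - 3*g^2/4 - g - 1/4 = (g - 1)*(g + 1/2)^2*(g + 1)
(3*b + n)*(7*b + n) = 21*b^2 + 10*b*n + n^2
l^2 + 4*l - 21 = (l - 3)*(l + 7)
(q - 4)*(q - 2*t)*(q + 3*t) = q^3 + q^2*t - 4*q^2 - 6*q*t^2 - 4*q*t + 24*t^2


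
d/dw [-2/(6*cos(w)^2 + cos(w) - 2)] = -2*(12*cos(w) + 1)*sin(w)/(6*cos(w)^2 + cos(w) - 2)^2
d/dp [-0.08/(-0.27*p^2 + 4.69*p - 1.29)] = (0.3752 - 0.0432*p)/(0.27*p^2 - 4.69*p + 1.29)^2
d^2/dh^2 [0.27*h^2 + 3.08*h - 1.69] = 0.540000000000000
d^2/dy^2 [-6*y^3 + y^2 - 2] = 2 - 36*y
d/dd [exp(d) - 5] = exp(d)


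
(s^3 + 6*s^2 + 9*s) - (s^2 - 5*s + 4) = s^3 + 5*s^2 + 14*s - 4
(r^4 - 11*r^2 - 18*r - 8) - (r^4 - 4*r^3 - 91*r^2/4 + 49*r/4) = 4*r^3 + 47*r^2/4 - 121*r/4 - 8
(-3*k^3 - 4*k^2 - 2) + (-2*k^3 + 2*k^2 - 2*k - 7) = -5*k^3 - 2*k^2 - 2*k - 9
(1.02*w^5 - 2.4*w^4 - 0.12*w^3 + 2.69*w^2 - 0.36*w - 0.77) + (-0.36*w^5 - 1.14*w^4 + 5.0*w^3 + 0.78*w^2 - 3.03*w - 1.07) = 0.66*w^5 - 3.54*w^4 + 4.88*w^3 + 3.47*w^2 - 3.39*w - 1.84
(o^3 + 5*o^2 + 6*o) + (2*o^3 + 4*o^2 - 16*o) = 3*o^3 + 9*o^2 - 10*o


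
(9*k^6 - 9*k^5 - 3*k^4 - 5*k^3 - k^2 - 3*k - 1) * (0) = 0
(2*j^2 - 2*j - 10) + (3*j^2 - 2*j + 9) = 5*j^2 - 4*j - 1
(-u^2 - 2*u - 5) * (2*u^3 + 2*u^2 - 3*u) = -2*u^5 - 6*u^4 - 11*u^3 - 4*u^2 + 15*u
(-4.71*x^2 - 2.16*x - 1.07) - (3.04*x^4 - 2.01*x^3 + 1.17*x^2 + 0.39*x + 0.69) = -3.04*x^4 + 2.01*x^3 - 5.88*x^2 - 2.55*x - 1.76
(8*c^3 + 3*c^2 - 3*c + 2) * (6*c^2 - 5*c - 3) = 48*c^5 - 22*c^4 - 57*c^3 + 18*c^2 - c - 6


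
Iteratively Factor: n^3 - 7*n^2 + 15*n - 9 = (n - 1)*(n^2 - 6*n + 9) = (n - 3)*(n - 1)*(n - 3)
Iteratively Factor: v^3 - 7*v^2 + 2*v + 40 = (v - 4)*(v^2 - 3*v - 10) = (v - 5)*(v - 4)*(v + 2)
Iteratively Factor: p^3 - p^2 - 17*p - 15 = (p + 3)*(p^2 - 4*p - 5) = (p + 1)*(p + 3)*(p - 5)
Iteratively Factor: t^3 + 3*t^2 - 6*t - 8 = (t + 1)*(t^2 + 2*t - 8) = (t - 2)*(t + 1)*(t + 4)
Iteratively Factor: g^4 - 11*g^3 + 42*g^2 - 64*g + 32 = (g - 4)*(g^3 - 7*g^2 + 14*g - 8) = (g - 4)*(g - 2)*(g^2 - 5*g + 4) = (g - 4)*(g - 2)*(g - 1)*(g - 4)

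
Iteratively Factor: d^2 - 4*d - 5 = (d + 1)*(d - 5)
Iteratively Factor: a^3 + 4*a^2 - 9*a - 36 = (a + 4)*(a^2 - 9) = (a - 3)*(a + 4)*(a + 3)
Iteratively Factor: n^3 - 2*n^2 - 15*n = (n + 3)*(n^2 - 5*n) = (n - 5)*(n + 3)*(n)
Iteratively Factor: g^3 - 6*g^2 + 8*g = (g - 4)*(g^2 - 2*g) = (g - 4)*(g - 2)*(g)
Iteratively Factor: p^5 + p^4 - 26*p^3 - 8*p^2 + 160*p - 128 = (p + 4)*(p^4 - 3*p^3 - 14*p^2 + 48*p - 32) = (p - 1)*(p + 4)*(p^3 - 2*p^2 - 16*p + 32) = (p - 1)*(p + 4)^2*(p^2 - 6*p + 8) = (p - 2)*(p - 1)*(p + 4)^2*(p - 4)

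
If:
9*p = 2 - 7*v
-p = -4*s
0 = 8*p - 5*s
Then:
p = 0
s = 0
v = 2/7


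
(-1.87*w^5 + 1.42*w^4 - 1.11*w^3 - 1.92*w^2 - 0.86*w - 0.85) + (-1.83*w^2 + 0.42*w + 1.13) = -1.87*w^5 + 1.42*w^4 - 1.11*w^3 - 3.75*w^2 - 0.44*w + 0.28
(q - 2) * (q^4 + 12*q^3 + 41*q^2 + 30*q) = q^5 + 10*q^4 + 17*q^3 - 52*q^2 - 60*q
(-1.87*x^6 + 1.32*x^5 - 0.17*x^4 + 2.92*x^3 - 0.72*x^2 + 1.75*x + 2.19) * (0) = 0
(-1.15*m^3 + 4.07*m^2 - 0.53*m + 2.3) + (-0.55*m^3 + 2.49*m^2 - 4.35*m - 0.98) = -1.7*m^3 + 6.56*m^2 - 4.88*m + 1.32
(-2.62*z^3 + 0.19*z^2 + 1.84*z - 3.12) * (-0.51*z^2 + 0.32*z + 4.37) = 1.3362*z^5 - 0.9353*z^4 - 12.327*z^3 + 3.0103*z^2 + 7.0424*z - 13.6344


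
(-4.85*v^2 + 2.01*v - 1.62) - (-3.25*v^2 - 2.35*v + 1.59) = -1.6*v^2 + 4.36*v - 3.21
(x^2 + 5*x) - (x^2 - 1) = 5*x + 1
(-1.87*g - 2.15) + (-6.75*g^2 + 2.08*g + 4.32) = -6.75*g^2 + 0.21*g + 2.17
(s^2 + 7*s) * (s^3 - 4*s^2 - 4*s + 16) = s^5 + 3*s^4 - 32*s^3 - 12*s^2 + 112*s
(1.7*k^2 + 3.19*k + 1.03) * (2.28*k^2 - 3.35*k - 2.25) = 3.876*k^4 + 1.5782*k^3 - 12.1631*k^2 - 10.628*k - 2.3175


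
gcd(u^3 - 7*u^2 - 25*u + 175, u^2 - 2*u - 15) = u - 5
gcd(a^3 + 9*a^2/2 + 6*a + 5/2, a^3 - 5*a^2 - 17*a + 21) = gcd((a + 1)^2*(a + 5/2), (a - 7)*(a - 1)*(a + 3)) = 1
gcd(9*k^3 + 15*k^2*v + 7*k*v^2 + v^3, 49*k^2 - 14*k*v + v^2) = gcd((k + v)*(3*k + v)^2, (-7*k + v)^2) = 1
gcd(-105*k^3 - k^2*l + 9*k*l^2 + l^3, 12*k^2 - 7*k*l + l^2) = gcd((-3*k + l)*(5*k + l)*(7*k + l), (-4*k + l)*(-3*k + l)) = 3*k - l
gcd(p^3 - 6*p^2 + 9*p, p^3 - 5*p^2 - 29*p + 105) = p - 3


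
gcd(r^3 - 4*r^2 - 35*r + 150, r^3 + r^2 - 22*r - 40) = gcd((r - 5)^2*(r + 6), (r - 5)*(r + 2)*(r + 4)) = r - 5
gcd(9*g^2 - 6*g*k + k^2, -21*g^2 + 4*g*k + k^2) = 3*g - k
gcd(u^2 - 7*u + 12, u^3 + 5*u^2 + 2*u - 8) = 1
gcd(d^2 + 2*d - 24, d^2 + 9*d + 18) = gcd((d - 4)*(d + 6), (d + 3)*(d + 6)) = d + 6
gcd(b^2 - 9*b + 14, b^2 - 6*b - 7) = b - 7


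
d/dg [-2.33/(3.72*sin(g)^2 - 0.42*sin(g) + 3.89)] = (17.3352*sin(g) - 0.9786)*cos(g)/(3.72*sin(g)^2 - 0.42*sin(g) + 3.89)^2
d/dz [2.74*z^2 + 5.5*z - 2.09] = 5.48*z + 5.5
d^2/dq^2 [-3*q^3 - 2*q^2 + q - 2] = -18*q - 4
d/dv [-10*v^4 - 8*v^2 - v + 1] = -40*v^3 - 16*v - 1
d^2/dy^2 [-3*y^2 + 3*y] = -6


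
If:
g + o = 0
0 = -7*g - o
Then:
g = 0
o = 0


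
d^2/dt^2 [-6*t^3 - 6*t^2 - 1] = -36*t - 12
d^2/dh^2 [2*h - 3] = 0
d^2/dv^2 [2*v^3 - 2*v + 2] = 12*v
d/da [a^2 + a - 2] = 2*a + 1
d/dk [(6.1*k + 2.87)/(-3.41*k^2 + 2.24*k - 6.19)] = (20.801*k^2 + 19.5734*k - 44.1878)/(11.6281*k^4 - 15.2768*k^3 + 47.2334*k^2 - 27.7312*k + 38.3161)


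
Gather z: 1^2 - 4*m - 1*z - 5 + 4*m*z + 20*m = 16*m + z*(4*m - 1) - 4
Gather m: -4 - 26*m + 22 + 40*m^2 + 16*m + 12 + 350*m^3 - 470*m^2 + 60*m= 350*m^3 - 430*m^2 + 50*m + 30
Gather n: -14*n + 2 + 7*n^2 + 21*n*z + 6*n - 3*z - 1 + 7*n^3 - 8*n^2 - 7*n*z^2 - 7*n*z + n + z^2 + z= 7*n^3 - n^2 + n*(-7*z^2 + 14*z - 7) + z^2 - 2*z + 1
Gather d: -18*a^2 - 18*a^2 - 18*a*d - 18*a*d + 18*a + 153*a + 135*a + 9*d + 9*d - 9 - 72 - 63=-36*a^2 + 306*a + d*(18 - 36*a) - 144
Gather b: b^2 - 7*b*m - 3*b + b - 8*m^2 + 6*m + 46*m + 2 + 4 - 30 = b^2 + b*(-7*m - 2) - 8*m^2 + 52*m - 24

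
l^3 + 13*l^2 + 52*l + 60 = (l + 2)*(l + 5)*(l + 6)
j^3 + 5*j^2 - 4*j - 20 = (j - 2)*(j + 2)*(j + 5)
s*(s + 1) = s^2 + s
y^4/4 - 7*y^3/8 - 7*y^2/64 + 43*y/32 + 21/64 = (y/4 + 1/4)*(y - 3)*(y - 7/4)*(y + 1/4)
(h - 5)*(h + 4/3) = h^2 - 11*h/3 - 20/3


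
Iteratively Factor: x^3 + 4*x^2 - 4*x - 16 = (x + 2)*(x^2 + 2*x - 8) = (x + 2)*(x + 4)*(x - 2)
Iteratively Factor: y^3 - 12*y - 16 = (y + 2)*(y^2 - 2*y - 8) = (y - 4)*(y + 2)*(y + 2)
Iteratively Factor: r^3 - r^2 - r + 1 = (r - 1)*(r^2 - 1) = (r - 1)*(r + 1)*(r - 1)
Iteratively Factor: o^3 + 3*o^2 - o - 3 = (o + 3)*(o^2 - 1) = (o + 1)*(o + 3)*(o - 1)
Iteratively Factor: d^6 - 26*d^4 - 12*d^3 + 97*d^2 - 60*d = (d - 1)*(d^5 + d^4 - 25*d^3 - 37*d^2 + 60*d) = (d - 1)*(d + 4)*(d^4 - 3*d^3 - 13*d^2 + 15*d) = (d - 5)*(d - 1)*(d + 4)*(d^3 + 2*d^2 - 3*d) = (d - 5)*(d - 1)*(d + 3)*(d + 4)*(d^2 - d) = d*(d - 5)*(d - 1)*(d + 3)*(d + 4)*(d - 1)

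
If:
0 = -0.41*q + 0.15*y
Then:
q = 0.365853658536585*y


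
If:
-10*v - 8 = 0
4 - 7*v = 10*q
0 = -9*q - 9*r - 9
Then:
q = 24/25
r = -49/25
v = -4/5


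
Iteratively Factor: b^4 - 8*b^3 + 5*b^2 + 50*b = (b + 2)*(b^3 - 10*b^2 + 25*b) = (b - 5)*(b + 2)*(b^2 - 5*b) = b*(b - 5)*(b + 2)*(b - 5)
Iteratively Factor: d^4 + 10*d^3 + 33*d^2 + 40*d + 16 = (d + 1)*(d^3 + 9*d^2 + 24*d + 16) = (d + 1)*(d + 4)*(d^2 + 5*d + 4) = (d + 1)^2*(d + 4)*(d + 4)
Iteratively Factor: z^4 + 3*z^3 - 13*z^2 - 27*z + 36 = (z + 3)*(z^3 - 13*z + 12) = (z + 3)*(z + 4)*(z^2 - 4*z + 3) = (z - 3)*(z + 3)*(z + 4)*(z - 1)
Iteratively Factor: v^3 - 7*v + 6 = (v - 1)*(v^2 + v - 6) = (v - 1)*(v + 3)*(v - 2)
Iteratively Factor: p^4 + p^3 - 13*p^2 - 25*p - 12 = (p + 1)*(p^3 - 13*p - 12) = (p + 1)^2*(p^2 - p - 12) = (p + 1)^2*(p + 3)*(p - 4)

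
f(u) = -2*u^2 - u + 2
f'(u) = -4*u - 1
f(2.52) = -13.22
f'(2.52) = -11.08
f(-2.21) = -5.56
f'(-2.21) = 7.84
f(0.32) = 1.48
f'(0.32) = -2.28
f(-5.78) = -59.04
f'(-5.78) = 22.12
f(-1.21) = 0.28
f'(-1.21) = 3.84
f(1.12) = -1.63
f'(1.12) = -5.48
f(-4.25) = -29.88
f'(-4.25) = 16.00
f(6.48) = -88.46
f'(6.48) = -26.92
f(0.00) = 2.00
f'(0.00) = -1.00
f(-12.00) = -274.00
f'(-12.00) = 47.00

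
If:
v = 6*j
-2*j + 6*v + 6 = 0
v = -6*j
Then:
No Solution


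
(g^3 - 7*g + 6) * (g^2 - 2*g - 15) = g^5 - 2*g^4 - 22*g^3 + 20*g^2 + 93*g - 90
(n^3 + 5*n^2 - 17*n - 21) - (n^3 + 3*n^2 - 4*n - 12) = 2*n^2 - 13*n - 9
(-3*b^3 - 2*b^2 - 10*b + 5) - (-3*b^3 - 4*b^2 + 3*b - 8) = 2*b^2 - 13*b + 13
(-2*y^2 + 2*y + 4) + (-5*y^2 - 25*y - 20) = -7*y^2 - 23*y - 16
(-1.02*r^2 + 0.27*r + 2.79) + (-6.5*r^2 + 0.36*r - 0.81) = -7.52*r^2 + 0.63*r + 1.98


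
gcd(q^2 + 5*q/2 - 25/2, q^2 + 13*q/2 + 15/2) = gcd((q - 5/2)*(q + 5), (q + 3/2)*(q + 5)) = q + 5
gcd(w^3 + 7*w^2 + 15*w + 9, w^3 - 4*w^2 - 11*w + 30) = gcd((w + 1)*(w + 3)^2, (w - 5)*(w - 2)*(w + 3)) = w + 3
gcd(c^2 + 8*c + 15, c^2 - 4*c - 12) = 1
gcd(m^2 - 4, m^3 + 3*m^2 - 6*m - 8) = m - 2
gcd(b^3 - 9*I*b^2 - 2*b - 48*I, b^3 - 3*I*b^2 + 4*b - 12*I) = b^2 - I*b + 6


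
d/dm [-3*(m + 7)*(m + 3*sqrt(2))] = -6*m - 21 - 9*sqrt(2)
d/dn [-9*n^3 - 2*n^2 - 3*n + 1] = -27*n^2 - 4*n - 3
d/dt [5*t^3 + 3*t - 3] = 15*t^2 + 3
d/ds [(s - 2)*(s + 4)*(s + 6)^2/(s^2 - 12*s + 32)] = 2*(s^5 - 11*s^4 - 104*s^3 + 372*s^2 + 1952*s - 2112)/(s^4 - 24*s^3 + 208*s^2 - 768*s + 1024)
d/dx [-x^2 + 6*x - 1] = 6 - 2*x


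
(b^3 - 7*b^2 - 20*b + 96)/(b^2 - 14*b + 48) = (b^2 + b - 12)/(b - 6)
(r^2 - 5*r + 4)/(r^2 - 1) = (r - 4)/(r + 1)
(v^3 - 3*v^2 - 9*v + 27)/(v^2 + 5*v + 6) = (v^2 - 6*v + 9)/(v + 2)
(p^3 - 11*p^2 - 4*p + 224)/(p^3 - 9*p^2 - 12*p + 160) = (p - 7)/(p - 5)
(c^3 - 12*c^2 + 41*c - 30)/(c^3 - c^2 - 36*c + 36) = (c - 5)/(c + 6)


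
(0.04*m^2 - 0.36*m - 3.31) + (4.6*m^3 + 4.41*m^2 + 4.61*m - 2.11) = 4.6*m^3 + 4.45*m^2 + 4.25*m - 5.42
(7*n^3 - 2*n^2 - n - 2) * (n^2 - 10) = 7*n^5 - 2*n^4 - 71*n^3 + 18*n^2 + 10*n + 20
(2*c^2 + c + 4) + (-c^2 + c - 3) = c^2 + 2*c + 1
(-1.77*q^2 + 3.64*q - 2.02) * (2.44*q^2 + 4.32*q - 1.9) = -4.3188*q^4 + 1.2352*q^3 + 14.159*q^2 - 15.6424*q + 3.838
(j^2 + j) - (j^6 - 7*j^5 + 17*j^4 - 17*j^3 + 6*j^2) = -j^6 + 7*j^5 - 17*j^4 + 17*j^3 - 5*j^2 + j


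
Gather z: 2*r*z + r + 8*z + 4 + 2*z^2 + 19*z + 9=r + 2*z^2 + z*(2*r + 27) + 13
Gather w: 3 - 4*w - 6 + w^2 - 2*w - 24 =w^2 - 6*w - 27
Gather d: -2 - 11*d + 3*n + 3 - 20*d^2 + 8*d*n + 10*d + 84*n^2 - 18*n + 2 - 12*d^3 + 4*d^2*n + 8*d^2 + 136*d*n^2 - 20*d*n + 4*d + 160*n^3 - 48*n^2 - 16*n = -12*d^3 + d^2*(4*n - 12) + d*(136*n^2 - 12*n + 3) + 160*n^3 + 36*n^2 - 31*n + 3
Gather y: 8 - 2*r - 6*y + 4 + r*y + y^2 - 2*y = -2*r + y^2 + y*(r - 8) + 12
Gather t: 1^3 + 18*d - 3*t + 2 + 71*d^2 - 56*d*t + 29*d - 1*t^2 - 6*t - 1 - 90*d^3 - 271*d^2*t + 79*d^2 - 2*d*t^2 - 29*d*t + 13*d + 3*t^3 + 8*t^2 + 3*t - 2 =-90*d^3 + 150*d^2 + 60*d + 3*t^3 + t^2*(7 - 2*d) + t*(-271*d^2 - 85*d - 6)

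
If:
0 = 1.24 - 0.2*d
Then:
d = 6.20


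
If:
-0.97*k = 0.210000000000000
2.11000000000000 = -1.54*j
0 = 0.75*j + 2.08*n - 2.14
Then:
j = -1.37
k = -0.22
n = 1.52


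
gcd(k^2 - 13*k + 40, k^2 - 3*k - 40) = k - 8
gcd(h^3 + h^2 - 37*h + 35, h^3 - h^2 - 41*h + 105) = h^2 + 2*h - 35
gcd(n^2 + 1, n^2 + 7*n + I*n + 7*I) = n + I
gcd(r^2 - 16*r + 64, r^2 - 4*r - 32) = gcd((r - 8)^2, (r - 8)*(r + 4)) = r - 8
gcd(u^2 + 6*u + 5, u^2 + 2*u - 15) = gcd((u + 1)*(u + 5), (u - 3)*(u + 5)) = u + 5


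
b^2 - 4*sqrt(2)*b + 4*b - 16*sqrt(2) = (b + 4)*(b - 4*sqrt(2))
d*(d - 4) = d^2 - 4*d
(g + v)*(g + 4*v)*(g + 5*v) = g^3 + 10*g^2*v + 29*g*v^2 + 20*v^3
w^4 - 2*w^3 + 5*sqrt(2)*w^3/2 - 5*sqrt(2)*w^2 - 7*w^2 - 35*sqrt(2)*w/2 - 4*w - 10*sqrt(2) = (w - 4)*(w + 1)^2*(w + 5*sqrt(2)/2)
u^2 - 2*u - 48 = (u - 8)*(u + 6)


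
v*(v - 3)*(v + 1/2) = v^3 - 5*v^2/2 - 3*v/2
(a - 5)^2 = a^2 - 10*a + 25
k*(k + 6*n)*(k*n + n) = k^3*n + 6*k^2*n^2 + k^2*n + 6*k*n^2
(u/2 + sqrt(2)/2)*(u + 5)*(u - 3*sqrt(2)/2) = u^3/2 - sqrt(2)*u^2/4 + 5*u^2/2 - 5*sqrt(2)*u/4 - 3*u/2 - 15/2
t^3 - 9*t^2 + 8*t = t*(t - 8)*(t - 1)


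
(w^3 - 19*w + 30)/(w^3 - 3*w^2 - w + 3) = (w^2 + 3*w - 10)/(w^2 - 1)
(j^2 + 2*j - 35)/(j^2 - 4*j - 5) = (j + 7)/(j + 1)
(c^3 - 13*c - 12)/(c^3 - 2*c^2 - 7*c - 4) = (c + 3)/(c + 1)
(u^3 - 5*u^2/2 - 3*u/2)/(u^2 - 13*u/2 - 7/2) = u*(u - 3)/(u - 7)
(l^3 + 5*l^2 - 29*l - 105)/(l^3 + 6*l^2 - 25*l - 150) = (l^2 + 10*l + 21)/(l^2 + 11*l + 30)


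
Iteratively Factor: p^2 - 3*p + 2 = (p - 1)*(p - 2)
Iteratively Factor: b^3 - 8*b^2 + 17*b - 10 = (b - 5)*(b^2 - 3*b + 2) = (b - 5)*(b - 1)*(b - 2)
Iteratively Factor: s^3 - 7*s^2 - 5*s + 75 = (s - 5)*(s^2 - 2*s - 15) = (s - 5)*(s + 3)*(s - 5)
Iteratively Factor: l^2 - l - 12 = (l + 3)*(l - 4)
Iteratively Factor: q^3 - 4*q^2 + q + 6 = (q - 2)*(q^2 - 2*q - 3) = (q - 3)*(q - 2)*(q + 1)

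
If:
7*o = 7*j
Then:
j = o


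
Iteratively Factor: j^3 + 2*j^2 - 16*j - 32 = (j + 4)*(j^2 - 2*j - 8) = (j - 4)*(j + 4)*(j + 2)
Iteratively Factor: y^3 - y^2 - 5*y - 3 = (y + 1)*(y^2 - 2*y - 3) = (y + 1)^2*(y - 3)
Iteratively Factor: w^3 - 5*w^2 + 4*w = (w - 4)*(w^2 - w) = w*(w - 4)*(w - 1)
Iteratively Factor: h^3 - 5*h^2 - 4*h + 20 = (h - 2)*(h^2 - 3*h - 10) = (h - 5)*(h - 2)*(h + 2)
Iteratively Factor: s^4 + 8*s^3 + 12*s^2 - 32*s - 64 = (s + 2)*(s^3 + 6*s^2 - 32) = (s - 2)*(s + 2)*(s^2 + 8*s + 16) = (s - 2)*(s + 2)*(s + 4)*(s + 4)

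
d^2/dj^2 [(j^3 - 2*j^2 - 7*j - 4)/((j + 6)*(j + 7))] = 4*(73*j^3 + 939*j^2 + 3009*j - 107)/(j^6 + 39*j^5 + 633*j^4 + 5473*j^3 + 26586*j^2 + 68796*j + 74088)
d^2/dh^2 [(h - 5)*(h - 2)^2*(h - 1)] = 12*h^2 - 60*h + 66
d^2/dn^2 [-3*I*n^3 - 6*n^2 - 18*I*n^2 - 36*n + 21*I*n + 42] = -18*I*n - 12 - 36*I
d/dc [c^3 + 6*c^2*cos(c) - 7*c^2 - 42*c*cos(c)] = -6*c^2*sin(c) + 3*c^2 + 42*c*sin(c) + 12*c*cos(c) - 14*c - 42*cos(c)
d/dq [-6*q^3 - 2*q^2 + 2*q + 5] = -18*q^2 - 4*q + 2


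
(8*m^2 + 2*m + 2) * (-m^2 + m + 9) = -8*m^4 + 6*m^3 + 72*m^2 + 20*m + 18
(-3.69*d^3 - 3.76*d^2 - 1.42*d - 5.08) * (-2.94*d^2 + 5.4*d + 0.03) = 10.8486*d^5 - 8.8716*d^4 - 16.2399*d^3 + 7.1544*d^2 - 27.4746*d - 0.1524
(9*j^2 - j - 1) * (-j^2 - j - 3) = -9*j^4 - 8*j^3 - 25*j^2 + 4*j + 3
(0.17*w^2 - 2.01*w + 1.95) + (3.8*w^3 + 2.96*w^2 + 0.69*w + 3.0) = 3.8*w^3 + 3.13*w^2 - 1.32*w + 4.95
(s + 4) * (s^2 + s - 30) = s^3 + 5*s^2 - 26*s - 120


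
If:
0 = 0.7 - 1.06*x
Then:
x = 0.66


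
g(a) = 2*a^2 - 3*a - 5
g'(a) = 4*a - 3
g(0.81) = -6.12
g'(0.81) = 0.24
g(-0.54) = -2.80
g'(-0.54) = -5.16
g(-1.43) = 3.38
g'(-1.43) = -8.72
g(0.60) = -6.08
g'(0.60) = -0.60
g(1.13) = -5.84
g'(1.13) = 1.52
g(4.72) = 25.40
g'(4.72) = 15.88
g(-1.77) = 6.58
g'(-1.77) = -10.08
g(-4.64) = 51.98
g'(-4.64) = -21.56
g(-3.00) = 22.00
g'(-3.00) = -15.00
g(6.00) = 49.00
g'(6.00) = 21.00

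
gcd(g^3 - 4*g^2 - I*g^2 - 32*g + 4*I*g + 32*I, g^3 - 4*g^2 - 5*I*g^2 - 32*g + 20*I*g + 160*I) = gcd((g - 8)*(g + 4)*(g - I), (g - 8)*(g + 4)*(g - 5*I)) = g^2 - 4*g - 32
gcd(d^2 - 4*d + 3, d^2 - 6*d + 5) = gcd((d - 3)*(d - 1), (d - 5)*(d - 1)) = d - 1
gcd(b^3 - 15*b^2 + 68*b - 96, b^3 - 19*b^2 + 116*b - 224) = b^2 - 12*b + 32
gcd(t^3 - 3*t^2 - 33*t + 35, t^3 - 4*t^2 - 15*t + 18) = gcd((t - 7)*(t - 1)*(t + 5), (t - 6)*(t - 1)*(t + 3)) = t - 1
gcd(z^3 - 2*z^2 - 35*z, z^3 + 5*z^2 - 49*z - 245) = z^2 - 2*z - 35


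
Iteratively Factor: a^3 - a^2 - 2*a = (a + 1)*(a^2 - 2*a) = (a - 2)*(a + 1)*(a)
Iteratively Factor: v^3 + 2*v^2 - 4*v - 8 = (v - 2)*(v^2 + 4*v + 4) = (v - 2)*(v + 2)*(v + 2)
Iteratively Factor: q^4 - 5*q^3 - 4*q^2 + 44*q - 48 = (q - 2)*(q^3 - 3*q^2 - 10*q + 24) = (q - 2)*(q + 3)*(q^2 - 6*q + 8) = (q - 4)*(q - 2)*(q + 3)*(q - 2)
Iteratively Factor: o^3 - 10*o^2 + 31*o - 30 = (o - 3)*(o^2 - 7*o + 10) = (o - 5)*(o - 3)*(o - 2)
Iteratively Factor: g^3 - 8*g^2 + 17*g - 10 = (g - 1)*(g^2 - 7*g + 10) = (g - 2)*(g - 1)*(g - 5)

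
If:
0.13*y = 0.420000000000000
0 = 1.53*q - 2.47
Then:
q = 1.61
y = 3.23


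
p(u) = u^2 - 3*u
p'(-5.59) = -14.18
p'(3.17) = 3.34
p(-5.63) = 48.59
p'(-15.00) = -33.00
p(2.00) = -2.00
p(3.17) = 0.54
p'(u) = 2*u - 3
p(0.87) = -1.85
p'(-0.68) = -4.36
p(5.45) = 13.35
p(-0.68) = 2.50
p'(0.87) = -1.26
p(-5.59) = 48.02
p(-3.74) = 25.21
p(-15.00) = 270.00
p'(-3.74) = -10.48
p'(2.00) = 1.00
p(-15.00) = 270.00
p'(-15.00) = -33.00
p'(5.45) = 7.90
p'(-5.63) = -14.26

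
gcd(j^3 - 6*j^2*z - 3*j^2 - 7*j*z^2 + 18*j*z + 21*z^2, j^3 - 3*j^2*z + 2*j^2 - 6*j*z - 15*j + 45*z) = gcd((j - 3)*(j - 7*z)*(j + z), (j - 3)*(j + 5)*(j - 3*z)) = j - 3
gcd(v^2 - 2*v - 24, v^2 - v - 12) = 1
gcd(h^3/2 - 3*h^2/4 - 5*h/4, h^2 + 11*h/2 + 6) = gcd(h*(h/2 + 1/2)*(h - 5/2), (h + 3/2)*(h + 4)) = 1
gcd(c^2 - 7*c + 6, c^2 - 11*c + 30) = c - 6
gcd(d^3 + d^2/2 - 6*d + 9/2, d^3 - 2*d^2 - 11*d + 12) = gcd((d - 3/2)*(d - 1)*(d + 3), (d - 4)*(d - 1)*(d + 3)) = d^2 + 2*d - 3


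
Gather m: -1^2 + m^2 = m^2 - 1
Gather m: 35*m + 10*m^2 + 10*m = 10*m^2 + 45*m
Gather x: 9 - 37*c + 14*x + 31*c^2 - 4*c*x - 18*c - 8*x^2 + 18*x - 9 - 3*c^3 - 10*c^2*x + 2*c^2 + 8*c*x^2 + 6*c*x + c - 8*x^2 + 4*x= -3*c^3 + 33*c^2 - 54*c + x^2*(8*c - 16) + x*(-10*c^2 + 2*c + 36)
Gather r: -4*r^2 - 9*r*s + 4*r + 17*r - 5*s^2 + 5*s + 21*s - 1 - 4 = -4*r^2 + r*(21 - 9*s) - 5*s^2 + 26*s - 5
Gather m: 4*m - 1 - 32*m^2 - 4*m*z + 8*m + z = -32*m^2 + m*(12 - 4*z) + z - 1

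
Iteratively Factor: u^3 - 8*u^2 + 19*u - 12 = (u - 1)*(u^2 - 7*u + 12) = (u - 3)*(u - 1)*(u - 4)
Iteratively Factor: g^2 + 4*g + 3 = (g + 1)*(g + 3)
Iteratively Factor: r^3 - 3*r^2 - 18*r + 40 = (r - 5)*(r^2 + 2*r - 8) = (r - 5)*(r + 4)*(r - 2)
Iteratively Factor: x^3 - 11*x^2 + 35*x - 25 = (x - 1)*(x^2 - 10*x + 25) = (x - 5)*(x - 1)*(x - 5)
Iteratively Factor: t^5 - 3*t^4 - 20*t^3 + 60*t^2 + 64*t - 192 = (t - 2)*(t^4 - t^3 - 22*t^2 + 16*t + 96) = (t - 3)*(t - 2)*(t^3 + 2*t^2 - 16*t - 32) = (t - 4)*(t - 3)*(t - 2)*(t^2 + 6*t + 8) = (t - 4)*(t - 3)*(t - 2)*(t + 2)*(t + 4)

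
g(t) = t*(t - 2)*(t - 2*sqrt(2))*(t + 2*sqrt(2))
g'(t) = t*(t - 2)*(t - 2*sqrt(2)) + t*(t - 2)*(t + 2*sqrt(2)) + t*(t - 2*sqrt(2))*(t + 2*sqrt(2)) + (t - 2)*(t - 2*sqrt(2))*(t + 2*sqrt(2)) = 4*t^3 - 6*t^2 - 16*t + 16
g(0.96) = 7.07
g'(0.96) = -1.35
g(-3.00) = 15.00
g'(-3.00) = -98.00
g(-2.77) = -4.32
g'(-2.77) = -70.73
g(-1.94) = -32.38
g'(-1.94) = -4.75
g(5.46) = 412.06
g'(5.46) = 400.86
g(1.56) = 3.82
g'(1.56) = -8.38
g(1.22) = 6.20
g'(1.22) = -5.19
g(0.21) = 2.99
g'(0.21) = 12.41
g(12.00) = 16320.00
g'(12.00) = 5872.00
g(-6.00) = 1344.00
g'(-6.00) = -968.00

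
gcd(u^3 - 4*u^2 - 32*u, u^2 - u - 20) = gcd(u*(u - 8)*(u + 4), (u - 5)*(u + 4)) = u + 4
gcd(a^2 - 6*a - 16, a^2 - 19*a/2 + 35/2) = 1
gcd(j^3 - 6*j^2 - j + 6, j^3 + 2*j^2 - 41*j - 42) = j^2 - 5*j - 6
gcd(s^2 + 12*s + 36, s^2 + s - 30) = s + 6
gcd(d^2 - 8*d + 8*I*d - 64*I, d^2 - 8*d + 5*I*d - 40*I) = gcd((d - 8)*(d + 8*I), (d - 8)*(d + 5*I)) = d - 8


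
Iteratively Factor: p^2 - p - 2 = (p + 1)*(p - 2)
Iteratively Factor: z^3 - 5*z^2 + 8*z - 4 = (z - 2)*(z^2 - 3*z + 2) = (z - 2)*(z - 1)*(z - 2)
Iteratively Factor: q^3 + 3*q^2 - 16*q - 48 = (q + 3)*(q^2 - 16) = (q - 4)*(q + 3)*(q + 4)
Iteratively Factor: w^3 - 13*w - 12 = (w + 3)*(w^2 - 3*w - 4) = (w - 4)*(w + 3)*(w + 1)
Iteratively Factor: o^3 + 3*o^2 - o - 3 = (o + 3)*(o^2 - 1) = (o - 1)*(o + 3)*(o + 1)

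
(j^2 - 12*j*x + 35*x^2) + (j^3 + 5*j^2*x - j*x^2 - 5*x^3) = j^3 + 5*j^2*x + j^2 - j*x^2 - 12*j*x - 5*x^3 + 35*x^2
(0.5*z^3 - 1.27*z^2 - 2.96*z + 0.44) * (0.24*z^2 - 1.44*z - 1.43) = 0.12*z^5 - 1.0248*z^4 + 0.4034*z^3 + 6.1841*z^2 + 3.5992*z - 0.6292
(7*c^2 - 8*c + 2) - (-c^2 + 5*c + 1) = 8*c^2 - 13*c + 1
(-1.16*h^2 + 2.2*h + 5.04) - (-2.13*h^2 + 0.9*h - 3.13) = 0.97*h^2 + 1.3*h + 8.17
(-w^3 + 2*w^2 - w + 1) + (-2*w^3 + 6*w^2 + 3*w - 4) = -3*w^3 + 8*w^2 + 2*w - 3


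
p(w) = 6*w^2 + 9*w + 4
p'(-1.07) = -3.84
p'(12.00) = 153.00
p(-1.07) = 1.24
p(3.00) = 85.00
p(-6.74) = 215.91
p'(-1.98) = -14.76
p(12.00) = 976.00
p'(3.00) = 45.00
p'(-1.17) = -5.04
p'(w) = 12*w + 9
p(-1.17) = 1.68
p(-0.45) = 1.16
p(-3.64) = 50.74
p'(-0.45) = 3.60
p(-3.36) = 41.50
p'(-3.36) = -31.32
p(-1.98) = 9.70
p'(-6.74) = -71.88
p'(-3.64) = -34.68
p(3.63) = 115.73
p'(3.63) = 52.56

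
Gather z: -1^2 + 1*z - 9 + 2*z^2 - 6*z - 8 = 2*z^2 - 5*z - 18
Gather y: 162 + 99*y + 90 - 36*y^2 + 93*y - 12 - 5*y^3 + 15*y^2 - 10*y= -5*y^3 - 21*y^2 + 182*y + 240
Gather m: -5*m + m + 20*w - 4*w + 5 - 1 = -4*m + 16*w + 4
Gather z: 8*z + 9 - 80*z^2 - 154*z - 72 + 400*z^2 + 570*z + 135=320*z^2 + 424*z + 72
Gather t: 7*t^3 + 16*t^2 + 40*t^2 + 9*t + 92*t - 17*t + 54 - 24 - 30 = 7*t^3 + 56*t^2 + 84*t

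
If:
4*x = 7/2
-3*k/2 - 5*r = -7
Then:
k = 14/3 - 10*r/3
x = 7/8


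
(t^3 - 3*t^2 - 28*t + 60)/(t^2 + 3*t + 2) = (t^3 - 3*t^2 - 28*t + 60)/(t^2 + 3*t + 2)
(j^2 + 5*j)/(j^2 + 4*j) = (j + 5)/(j + 4)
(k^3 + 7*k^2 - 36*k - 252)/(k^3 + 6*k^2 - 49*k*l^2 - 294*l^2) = (k^2 + k - 42)/(k^2 - 49*l^2)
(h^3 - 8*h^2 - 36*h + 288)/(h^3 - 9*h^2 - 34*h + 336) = (h - 6)/(h - 7)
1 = 1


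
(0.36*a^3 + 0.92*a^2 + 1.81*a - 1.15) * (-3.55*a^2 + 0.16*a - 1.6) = -1.278*a^5 - 3.2084*a^4 - 6.8543*a^3 + 2.9001*a^2 - 3.08*a + 1.84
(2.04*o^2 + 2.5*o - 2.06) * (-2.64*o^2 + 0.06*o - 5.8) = -5.3856*o^4 - 6.4776*o^3 - 6.2436*o^2 - 14.6236*o + 11.948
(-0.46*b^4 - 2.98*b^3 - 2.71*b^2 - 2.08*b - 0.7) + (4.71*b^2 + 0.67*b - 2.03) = -0.46*b^4 - 2.98*b^3 + 2.0*b^2 - 1.41*b - 2.73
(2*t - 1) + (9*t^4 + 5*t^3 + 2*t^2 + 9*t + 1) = 9*t^4 + 5*t^3 + 2*t^2 + 11*t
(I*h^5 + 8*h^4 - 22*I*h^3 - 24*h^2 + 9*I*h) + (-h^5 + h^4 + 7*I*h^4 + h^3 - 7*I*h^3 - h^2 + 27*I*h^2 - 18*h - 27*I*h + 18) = -h^5 + I*h^5 + 9*h^4 + 7*I*h^4 + h^3 - 29*I*h^3 - 25*h^2 + 27*I*h^2 - 18*h - 18*I*h + 18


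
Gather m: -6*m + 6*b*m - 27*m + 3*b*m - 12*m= m*(9*b - 45)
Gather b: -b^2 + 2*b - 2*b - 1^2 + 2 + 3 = 4 - b^2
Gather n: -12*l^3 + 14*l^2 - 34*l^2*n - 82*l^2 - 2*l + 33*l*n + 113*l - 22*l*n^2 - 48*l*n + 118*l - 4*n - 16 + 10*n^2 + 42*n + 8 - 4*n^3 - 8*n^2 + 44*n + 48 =-12*l^3 - 68*l^2 + 229*l - 4*n^3 + n^2*(2 - 22*l) + n*(-34*l^2 - 15*l + 82) + 40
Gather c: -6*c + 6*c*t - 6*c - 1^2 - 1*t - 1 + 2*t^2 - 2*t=c*(6*t - 12) + 2*t^2 - 3*t - 2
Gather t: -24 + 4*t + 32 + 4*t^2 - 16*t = 4*t^2 - 12*t + 8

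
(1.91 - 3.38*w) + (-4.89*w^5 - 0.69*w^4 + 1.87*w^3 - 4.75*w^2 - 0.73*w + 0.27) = -4.89*w^5 - 0.69*w^4 + 1.87*w^3 - 4.75*w^2 - 4.11*w + 2.18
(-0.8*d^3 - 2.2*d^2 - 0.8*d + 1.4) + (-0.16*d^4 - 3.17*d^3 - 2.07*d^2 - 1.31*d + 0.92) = -0.16*d^4 - 3.97*d^3 - 4.27*d^2 - 2.11*d + 2.32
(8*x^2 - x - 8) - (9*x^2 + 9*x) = -x^2 - 10*x - 8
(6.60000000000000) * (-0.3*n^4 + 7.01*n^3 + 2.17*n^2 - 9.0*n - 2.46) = -1.98*n^4 + 46.266*n^3 + 14.322*n^2 - 59.4*n - 16.236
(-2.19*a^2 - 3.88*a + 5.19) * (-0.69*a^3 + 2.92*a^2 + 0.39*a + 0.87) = 1.5111*a^5 - 3.7176*a^4 - 15.7648*a^3 + 11.7363*a^2 - 1.3515*a + 4.5153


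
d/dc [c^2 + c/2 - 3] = 2*c + 1/2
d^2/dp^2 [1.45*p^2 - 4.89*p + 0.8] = 2.90000000000000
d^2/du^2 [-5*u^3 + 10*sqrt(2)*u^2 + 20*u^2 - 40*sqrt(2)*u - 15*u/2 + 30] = -30*u + 20*sqrt(2) + 40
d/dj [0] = 0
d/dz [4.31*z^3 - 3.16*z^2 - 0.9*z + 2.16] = 12.93*z^2 - 6.32*z - 0.9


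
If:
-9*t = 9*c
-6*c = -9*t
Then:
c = 0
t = 0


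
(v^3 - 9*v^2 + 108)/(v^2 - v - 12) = (v^2 - 12*v + 36)/(v - 4)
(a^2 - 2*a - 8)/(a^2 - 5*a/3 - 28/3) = 3*(a + 2)/(3*a + 7)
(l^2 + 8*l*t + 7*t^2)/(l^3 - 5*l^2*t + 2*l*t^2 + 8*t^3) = (l + 7*t)/(l^2 - 6*l*t + 8*t^2)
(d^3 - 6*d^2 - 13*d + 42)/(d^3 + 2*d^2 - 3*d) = (d^2 - 9*d + 14)/(d*(d - 1))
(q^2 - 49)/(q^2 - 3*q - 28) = (q + 7)/(q + 4)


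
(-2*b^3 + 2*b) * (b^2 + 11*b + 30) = -2*b^5 - 22*b^4 - 58*b^3 + 22*b^2 + 60*b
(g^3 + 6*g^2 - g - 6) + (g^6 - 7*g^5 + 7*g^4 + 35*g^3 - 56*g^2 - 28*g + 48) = g^6 - 7*g^5 + 7*g^4 + 36*g^3 - 50*g^2 - 29*g + 42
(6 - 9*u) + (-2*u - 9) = -11*u - 3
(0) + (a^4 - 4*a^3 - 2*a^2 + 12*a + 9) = a^4 - 4*a^3 - 2*a^2 + 12*a + 9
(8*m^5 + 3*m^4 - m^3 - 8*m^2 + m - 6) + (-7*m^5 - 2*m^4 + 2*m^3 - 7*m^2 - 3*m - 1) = m^5 + m^4 + m^3 - 15*m^2 - 2*m - 7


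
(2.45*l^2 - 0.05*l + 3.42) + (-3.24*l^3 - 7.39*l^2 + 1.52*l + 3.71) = -3.24*l^3 - 4.94*l^2 + 1.47*l + 7.13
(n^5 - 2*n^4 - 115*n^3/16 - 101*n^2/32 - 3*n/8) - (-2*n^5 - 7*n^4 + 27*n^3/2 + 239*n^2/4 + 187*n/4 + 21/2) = 3*n^5 + 5*n^4 - 331*n^3/16 - 2013*n^2/32 - 377*n/8 - 21/2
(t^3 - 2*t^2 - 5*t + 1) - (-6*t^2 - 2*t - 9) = t^3 + 4*t^2 - 3*t + 10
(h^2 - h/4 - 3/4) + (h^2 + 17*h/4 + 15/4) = 2*h^2 + 4*h + 3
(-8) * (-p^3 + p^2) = 8*p^3 - 8*p^2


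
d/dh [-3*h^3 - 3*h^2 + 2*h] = -9*h^2 - 6*h + 2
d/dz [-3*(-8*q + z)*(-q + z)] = 27*q - 6*z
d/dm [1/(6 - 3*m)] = 1/(3*(m - 2)^2)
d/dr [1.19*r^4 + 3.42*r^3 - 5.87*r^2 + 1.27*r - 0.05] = 4.76*r^3 + 10.26*r^2 - 11.74*r + 1.27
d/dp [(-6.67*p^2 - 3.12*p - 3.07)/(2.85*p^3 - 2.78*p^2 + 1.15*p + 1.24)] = (19.0095*p^4 + 17.784*p^3 + 9.9044*p^2 - 33.6108*p - 0.338300000000001)/(8.1225*p^6 - 15.846*p^5 + 14.2834*p^4 + 0.674000000000001*p^3 - 5.5719*p^2 + 2.852*p + 1.5376)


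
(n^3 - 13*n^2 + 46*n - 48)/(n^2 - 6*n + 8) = (n^2 - 11*n + 24)/(n - 4)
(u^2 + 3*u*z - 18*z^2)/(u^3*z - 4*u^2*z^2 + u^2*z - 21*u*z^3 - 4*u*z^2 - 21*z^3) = (-u^2 - 3*u*z + 18*z^2)/(z*(-u^3 + 4*u^2*z - u^2 + 21*u*z^2 + 4*u*z + 21*z^2))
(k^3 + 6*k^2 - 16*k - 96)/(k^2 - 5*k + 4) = (k^2 + 10*k + 24)/(k - 1)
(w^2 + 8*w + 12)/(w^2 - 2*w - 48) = (w + 2)/(w - 8)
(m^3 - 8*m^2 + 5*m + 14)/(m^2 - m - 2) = m - 7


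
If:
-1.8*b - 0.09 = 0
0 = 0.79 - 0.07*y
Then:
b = -0.05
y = 11.29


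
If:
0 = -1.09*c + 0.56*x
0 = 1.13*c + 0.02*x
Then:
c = 0.00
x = 0.00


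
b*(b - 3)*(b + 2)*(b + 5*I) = b^4 - b^3 + 5*I*b^3 - 6*b^2 - 5*I*b^2 - 30*I*b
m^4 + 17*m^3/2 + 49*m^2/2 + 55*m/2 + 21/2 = (m + 1)^2*(m + 3)*(m + 7/2)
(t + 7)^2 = t^2 + 14*t + 49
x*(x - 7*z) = x^2 - 7*x*z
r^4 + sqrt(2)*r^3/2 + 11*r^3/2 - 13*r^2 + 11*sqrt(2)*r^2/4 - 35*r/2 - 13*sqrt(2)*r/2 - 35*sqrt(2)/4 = (r - 5/2)*(r + 1)*(r + 7)*(r + sqrt(2)/2)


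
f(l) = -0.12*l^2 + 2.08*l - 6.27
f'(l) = 2.08 - 0.24*l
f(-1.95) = -10.78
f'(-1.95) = 2.55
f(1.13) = -4.07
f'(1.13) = 1.81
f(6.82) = 2.33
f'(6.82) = 0.44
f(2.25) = -2.20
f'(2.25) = 1.54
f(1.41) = -3.58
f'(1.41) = 1.74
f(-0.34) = -6.99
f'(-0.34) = 2.16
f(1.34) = -3.70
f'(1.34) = 1.76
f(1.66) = -3.15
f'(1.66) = 1.68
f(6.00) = 1.89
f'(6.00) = 0.64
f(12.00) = 1.41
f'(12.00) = -0.80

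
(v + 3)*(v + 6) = v^2 + 9*v + 18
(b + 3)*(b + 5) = b^2 + 8*b + 15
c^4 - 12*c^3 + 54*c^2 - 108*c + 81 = (c - 3)^4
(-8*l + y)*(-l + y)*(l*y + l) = 8*l^3*y + 8*l^3 - 9*l^2*y^2 - 9*l^2*y + l*y^3 + l*y^2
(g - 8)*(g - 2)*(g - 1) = g^3 - 11*g^2 + 26*g - 16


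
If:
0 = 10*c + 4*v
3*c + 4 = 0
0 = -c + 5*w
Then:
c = -4/3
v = 10/3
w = -4/15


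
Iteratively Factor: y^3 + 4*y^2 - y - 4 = (y + 4)*(y^2 - 1) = (y - 1)*(y + 4)*(y + 1)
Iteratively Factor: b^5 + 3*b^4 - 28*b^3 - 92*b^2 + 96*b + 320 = (b - 5)*(b^4 + 8*b^3 + 12*b^2 - 32*b - 64) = (b - 5)*(b + 4)*(b^3 + 4*b^2 - 4*b - 16) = (b - 5)*(b - 2)*(b + 4)*(b^2 + 6*b + 8) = (b - 5)*(b - 2)*(b + 4)^2*(b + 2)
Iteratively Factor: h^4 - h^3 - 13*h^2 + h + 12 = (h + 3)*(h^3 - 4*h^2 - h + 4) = (h - 1)*(h + 3)*(h^2 - 3*h - 4) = (h - 4)*(h - 1)*(h + 3)*(h + 1)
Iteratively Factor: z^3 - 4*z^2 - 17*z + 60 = (z + 4)*(z^2 - 8*z + 15) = (z - 3)*(z + 4)*(z - 5)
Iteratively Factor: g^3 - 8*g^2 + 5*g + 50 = (g - 5)*(g^2 - 3*g - 10) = (g - 5)^2*(g + 2)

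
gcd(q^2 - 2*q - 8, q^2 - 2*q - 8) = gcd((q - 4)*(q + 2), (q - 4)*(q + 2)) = q^2 - 2*q - 8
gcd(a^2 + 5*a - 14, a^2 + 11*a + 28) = a + 7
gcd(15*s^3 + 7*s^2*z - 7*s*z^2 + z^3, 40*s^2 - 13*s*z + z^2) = -5*s + z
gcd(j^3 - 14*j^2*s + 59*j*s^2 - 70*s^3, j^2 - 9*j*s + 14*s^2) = j^2 - 9*j*s + 14*s^2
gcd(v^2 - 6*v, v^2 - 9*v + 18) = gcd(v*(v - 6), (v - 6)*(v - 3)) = v - 6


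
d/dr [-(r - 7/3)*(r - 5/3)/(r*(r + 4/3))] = 2*(-72*r^2 + 105*r + 70)/(3*r^2*(9*r^2 + 24*r + 16))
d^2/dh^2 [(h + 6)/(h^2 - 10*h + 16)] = 2*((4 - 3*h)*(h^2 - 10*h + 16) + 4*(h - 5)^2*(h + 6))/(h^2 - 10*h + 16)^3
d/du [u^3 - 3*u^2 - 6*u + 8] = 3*u^2 - 6*u - 6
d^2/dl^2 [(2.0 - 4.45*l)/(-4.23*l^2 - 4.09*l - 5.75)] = ((4.45*l - 2.0)*(8.46*l + 4.09)*(16.92*l + 8.18) - (112.941*l + 19.481)*(4.23*l^2 + 4.09*l + 5.75))/(4.23*l^2 + 4.09*l + 5.75)^3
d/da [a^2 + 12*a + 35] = 2*a + 12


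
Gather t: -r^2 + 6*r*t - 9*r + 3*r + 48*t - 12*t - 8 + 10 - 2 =-r^2 - 6*r + t*(6*r + 36)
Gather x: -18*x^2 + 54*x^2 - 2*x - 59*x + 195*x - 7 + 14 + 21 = 36*x^2 + 134*x + 28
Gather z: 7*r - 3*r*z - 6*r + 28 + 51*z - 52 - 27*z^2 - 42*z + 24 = r - 27*z^2 + z*(9 - 3*r)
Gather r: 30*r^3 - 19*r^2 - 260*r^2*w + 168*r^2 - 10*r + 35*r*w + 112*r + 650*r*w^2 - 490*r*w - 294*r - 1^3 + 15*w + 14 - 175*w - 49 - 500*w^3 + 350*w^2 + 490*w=30*r^3 + r^2*(149 - 260*w) + r*(650*w^2 - 455*w - 192) - 500*w^3 + 350*w^2 + 330*w - 36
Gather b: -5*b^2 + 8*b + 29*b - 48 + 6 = -5*b^2 + 37*b - 42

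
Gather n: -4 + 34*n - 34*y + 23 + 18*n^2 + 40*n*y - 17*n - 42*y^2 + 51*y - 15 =18*n^2 + n*(40*y + 17) - 42*y^2 + 17*y + 4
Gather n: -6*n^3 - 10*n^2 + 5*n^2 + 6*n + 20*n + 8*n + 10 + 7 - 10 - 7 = -6*n^3 - 5*n^2 + 34*n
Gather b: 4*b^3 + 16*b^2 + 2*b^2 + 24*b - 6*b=4*b^3 + 18*b^2 + 18*b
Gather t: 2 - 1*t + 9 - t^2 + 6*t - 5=-t^2 + 5*t + 6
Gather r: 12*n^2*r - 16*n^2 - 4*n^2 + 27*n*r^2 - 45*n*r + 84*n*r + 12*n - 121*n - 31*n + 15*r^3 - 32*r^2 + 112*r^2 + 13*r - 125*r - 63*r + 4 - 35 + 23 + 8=-20*n^2 - 140*n + 15*r^3 + r^2*(27*n + 80) + r*(12*n^2 + 39*n - 175)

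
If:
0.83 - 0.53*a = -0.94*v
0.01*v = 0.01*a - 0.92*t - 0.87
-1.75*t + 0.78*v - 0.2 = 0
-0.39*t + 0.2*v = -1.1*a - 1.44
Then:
No Solution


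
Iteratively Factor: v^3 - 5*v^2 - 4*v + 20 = (v - 2)*(v^2 - 3*v - 10) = (v - 2)*(v + 2)*(v - 5)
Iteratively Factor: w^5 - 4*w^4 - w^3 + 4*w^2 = (w)*(w^4 - 4*w^3 - w^2 + 4*w) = w*(w + 1)*(w^3 - 5*w^2 + 4*w) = w*(w - 1)*(w + 1)*(w^2 - 4*w) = w^2*(w - 1)*(w + 1)*(w - 4)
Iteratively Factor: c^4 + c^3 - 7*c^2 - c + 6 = (c - 2)*(c^3 + 3*c^2 - c - 3) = (c - 2)*(c + 3)*(c^2 - 1) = (c - 2)*(c + 1)*(c + 3)*(c - 1)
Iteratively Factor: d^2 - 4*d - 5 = (d + 1)*(d - 5)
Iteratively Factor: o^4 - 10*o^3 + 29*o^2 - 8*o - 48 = (o - 4)*(o^3 - 6*o^2 + 5*o + 12) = (o - 4)*(o + 1)*(o^2 - 7*o + 12) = (o - 4)^2*(o + 1)*(o - 3)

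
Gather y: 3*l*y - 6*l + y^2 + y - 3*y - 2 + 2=-6*l + y^2 + y*(3*l - 2)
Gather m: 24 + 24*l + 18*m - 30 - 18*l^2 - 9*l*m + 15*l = -18*l^2 + 39*l + m*(18 - 9*l) - 6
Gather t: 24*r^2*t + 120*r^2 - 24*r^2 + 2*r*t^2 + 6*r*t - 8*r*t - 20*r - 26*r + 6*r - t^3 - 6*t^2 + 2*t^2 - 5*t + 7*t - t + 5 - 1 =96*r^2 - 40*r - t^3 + t^2*(2*r - 4) + t*(24*r^2 - 2*r + 1) + 4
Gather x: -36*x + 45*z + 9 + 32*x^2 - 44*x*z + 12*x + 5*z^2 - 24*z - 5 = 32*x^2 + x*(-44*z - 24) + 5*z^2 + 21*z + 4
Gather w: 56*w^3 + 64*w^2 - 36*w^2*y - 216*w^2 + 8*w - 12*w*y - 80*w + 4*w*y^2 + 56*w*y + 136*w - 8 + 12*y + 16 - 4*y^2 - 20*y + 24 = 56*w^3 + w^2*(-36*y - 152) + w*(4*y^2 + 44*y + 64) - 4*y^2 - 8*y + 32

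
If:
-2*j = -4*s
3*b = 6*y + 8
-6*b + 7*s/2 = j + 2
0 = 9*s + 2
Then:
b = -7/18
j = -4/9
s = -2/9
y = -55/36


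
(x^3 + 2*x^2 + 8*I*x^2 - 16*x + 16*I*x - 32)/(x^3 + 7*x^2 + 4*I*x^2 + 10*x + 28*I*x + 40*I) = (x + 4*I)/(x + 5)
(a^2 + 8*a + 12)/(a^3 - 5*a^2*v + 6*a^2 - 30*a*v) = (-a - 2)/(a*(-a + 5*v))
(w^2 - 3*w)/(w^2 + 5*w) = (w - 3)/(w + 5)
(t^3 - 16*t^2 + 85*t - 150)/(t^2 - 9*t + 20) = (t^2 - 11*t + 30)/(t - 4)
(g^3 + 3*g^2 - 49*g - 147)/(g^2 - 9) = (g^2 - 49)/(g - 3)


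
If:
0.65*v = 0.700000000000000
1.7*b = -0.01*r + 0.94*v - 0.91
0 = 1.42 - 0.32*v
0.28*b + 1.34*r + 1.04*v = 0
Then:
No Solution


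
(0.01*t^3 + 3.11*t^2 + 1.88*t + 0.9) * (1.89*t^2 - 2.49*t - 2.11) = 0.0189*t^5 + 5.853*t^4 - 4.2118*t^3 - 9.5423*t^2 - 6.2078*t - 1.899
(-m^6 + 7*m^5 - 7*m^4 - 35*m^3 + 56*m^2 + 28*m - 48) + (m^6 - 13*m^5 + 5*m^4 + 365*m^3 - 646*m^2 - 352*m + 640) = -6*m^5 - 2*m^4 + 330*m^3 - 590*m^2 - 324*m + 592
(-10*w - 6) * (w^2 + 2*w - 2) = -10*w^3 - 26*w^2 + 8*w + 12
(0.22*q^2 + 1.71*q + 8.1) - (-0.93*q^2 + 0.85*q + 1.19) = 1.15*q^2 + 0.86*q + 6.91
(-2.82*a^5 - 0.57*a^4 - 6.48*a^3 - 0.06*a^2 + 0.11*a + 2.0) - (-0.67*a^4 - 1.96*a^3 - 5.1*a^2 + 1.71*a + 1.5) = -2.82*a^5 + 0.1*a^4 - 4.52*a^3 + 5.04*a^2 - 1.6*a + 0.5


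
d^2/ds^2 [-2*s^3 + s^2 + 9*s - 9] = 2 - 12*s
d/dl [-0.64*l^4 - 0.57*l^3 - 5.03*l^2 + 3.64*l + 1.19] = -2.56*l^3 - 1.71*l^2 - 10.06*l + 3.64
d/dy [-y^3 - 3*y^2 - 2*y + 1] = -3*y^2 - 6*y - 2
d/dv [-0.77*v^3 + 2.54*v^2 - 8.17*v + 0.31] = -2.31*v^2 + 5.08*v - 8.17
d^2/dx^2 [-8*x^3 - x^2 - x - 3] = -48*x - 2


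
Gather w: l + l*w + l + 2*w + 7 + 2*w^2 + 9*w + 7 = 2*l + 2*w^2 + w*(l + 11) + 14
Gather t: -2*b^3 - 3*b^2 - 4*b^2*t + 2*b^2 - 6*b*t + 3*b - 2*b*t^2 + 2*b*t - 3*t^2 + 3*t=-2*b^3 - b^2 + 3*b + t^2*(-2*b - 3) + t*(-4*b^2 - 4*b + 3)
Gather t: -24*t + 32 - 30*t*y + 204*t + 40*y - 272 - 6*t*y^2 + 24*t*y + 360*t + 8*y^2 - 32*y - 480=t*(-6*y^2 - 6*y + 540) + 8*y^2 + 8*y - 720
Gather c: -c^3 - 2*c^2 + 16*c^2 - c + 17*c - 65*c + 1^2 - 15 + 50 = -c^3 + 14*c^2 - 49*c + 36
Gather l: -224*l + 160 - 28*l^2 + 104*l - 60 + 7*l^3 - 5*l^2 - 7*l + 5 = 7*l^3 - 33*l^2 - 127*l + 105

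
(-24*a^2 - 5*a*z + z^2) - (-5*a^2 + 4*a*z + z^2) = -19*a^2 - 9*a*z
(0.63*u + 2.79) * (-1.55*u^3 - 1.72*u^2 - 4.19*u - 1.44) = -0.9765*u^4 - 5.4081*u^3 - 7.4385*u^2 - 12.5973*u - 4.0176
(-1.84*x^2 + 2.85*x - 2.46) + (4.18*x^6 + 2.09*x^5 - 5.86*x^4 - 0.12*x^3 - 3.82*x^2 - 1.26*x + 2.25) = 4.18*x^6 + 2.09*x^5 - 5.86*x^4 - 0.12*x^3 - 5.66*x^2 + 1.59*x - 0.21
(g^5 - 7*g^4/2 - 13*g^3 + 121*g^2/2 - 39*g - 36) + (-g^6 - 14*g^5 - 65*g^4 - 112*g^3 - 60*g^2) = -g^6 - 13*g^5 - 137*g^4/2 - 125*g^3 + g^2/2 - 39*g - 36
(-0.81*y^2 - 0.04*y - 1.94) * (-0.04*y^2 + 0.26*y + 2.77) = 0.0324*y^4 - 0.209*y^3 - 2.1765*y^2 - 0.6152*y - 5.3738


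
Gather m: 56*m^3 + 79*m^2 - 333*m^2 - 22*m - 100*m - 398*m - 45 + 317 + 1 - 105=56*m^3 - 254*m^2 - 520*m + 168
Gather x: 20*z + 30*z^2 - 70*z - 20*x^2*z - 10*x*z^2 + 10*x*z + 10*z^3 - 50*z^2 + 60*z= -20*x^2*z + x*(-10*z^2 + 10*z) + 10*z^3 - 20*z^2 + 10*z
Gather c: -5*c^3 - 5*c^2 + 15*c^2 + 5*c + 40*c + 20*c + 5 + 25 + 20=-5*c^3 + 10*c^2 + 65*c + 50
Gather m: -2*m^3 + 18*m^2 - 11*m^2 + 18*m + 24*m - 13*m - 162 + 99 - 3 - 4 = -2*m^3 + 7*m^2 + 29*m - 70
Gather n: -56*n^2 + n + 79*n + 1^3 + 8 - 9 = -56*n^2 + 80*n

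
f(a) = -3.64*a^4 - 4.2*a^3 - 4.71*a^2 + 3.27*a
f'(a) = -14.56*a^3 - 12.6*a^2 - 9.42*a + 3.27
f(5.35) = -3742.53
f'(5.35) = -2637.35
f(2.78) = -334.96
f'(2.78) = -433.12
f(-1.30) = -13.38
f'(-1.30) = 26.21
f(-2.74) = -163.09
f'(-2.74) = 234.00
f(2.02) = -107.84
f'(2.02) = -187.18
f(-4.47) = -1186.83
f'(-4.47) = 1094.04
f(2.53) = -239.03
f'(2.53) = -337.00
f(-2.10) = -59.53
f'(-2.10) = 102.33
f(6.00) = -5774.58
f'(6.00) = -3651.81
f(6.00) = -5774.58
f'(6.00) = -3651.81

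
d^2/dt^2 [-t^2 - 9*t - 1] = -2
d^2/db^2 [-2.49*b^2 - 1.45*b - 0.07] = -4.98000000000000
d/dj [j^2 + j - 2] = 2*j + 1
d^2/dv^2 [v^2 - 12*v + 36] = 2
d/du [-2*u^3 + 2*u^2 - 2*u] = -6*u^2 + 4*u - 2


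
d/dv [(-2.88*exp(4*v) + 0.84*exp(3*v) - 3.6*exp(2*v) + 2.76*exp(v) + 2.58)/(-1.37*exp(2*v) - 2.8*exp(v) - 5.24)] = (7.8912*exp(5*v) + 23.0412*exp(4*v) + 55.6608*exp(3*v) + 0.6564*exp(2*v) + 44.7972*exp(v) - 7.2384)*exp(v)/(1.8769*exp(4*v) + 7.672*exp(3*v) + 22.1976*exp(2*v) + 29.344*exp(v) + 27.4576)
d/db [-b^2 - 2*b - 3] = -2*b - 2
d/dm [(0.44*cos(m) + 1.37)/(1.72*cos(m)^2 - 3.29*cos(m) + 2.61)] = (0.7568*cos(m)^2 + 4.7128*cos(m) - 5.6557)*sin(m)/(2.9584*cos(m)^4 - 11.3176*cos(m)^3 + 19.8025*cos(m)^2 - 17.1738*cos(m) + 6.8121)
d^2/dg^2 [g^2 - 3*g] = 2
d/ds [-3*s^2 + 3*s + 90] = 3 - 6*s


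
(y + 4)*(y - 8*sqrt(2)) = y^2 - 8*sqrt(2)*y + 4*y - 32*sqrt(2)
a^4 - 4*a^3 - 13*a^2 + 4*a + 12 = (a - 6)*(a - 1)*(a + 1)*(a + 2)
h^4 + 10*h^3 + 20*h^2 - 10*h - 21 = (h - 1)*(h + 1)*(h + 3)*(h + 7)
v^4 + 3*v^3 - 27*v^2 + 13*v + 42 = (v - 3)*(v - 2)*(v + 1)*(v + 7)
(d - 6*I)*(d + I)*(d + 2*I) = d^3 - 3*I*d^2 + 16*d + 12*I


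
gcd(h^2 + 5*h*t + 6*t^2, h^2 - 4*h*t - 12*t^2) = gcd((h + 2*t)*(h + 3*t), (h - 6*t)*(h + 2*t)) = h + 2*t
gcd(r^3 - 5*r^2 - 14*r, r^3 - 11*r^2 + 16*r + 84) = r^2 - 5*r - 14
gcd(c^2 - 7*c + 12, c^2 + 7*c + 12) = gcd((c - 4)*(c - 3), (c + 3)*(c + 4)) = 1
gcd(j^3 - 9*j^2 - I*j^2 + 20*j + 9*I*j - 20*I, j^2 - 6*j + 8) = j - 4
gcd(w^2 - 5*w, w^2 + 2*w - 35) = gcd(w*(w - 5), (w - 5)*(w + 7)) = w - 5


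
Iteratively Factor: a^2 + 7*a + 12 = (a + 4)*(a + 3)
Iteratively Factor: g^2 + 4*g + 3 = (g + 1)*(g + 3)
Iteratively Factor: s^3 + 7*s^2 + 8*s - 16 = (s + 4)*(s^2 + 3*s - 4) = (s + 4)^2*(s - 1)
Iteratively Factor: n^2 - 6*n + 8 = (n - 4)*(n - 2)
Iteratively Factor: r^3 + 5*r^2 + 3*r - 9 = (r - 1)*(r^2 + 6*r + 9) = (r - 1)*(r + 3)*(r + 3)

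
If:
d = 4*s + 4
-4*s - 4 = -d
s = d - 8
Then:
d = 28/3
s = 4/3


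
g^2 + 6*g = g*(g + 6)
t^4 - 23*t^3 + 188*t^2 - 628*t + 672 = (t - 8)*(t - 7)*(t - 6)*(t - 2)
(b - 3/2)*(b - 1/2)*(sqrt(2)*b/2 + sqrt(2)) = sqrt(2)*b^3/2 - 13*sqrt(2)*b/8 + 3*sqrt(2)/4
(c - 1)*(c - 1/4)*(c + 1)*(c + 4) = c^4 + 15*c^3/4 - 2*c^2 - 15*c/4 + 1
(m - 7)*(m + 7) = m^2 - 49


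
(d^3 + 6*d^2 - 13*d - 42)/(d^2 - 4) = (d^2 + 4*d - 21)/(d - 2)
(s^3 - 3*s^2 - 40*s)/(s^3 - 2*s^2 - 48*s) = (s + 5)/(s + 6)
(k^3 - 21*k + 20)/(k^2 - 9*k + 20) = (k^2 + 4*k - 5)/(k - 5)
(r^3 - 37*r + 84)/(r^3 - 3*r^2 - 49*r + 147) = (r - 4)/(r - 7)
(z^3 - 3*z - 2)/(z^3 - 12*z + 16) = (z^3 - 3*z - 2)/(z^3 - 12*z + 16)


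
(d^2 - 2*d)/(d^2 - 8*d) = (d - 2)/(d - 8)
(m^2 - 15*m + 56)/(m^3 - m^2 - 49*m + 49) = (m - 8)/(m^2 + 6*m - 7)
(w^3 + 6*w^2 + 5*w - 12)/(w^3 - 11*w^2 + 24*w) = (w^3 + 6*w^2 + 5*w - 12)/(w*(w^2 - 11*w + 24))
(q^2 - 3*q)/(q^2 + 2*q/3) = 3*(q - 3)/(3*q + 2)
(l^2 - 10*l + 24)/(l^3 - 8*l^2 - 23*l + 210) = (l - 4)/(l^2 - 2*l - 35)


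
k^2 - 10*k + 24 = (k - 6)*(k - 4)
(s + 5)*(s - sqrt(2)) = s^2 - sqrt(2)*s + 5*s - 5*sqrt(2)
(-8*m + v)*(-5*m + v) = 40*m^2 - 13*m*v + v^2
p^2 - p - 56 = (p - 8)*(p + 7)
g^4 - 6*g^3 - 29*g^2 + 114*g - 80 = (g - 8)*(g - 2)*(g - 1)*(g + 5)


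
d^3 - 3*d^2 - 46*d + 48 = (d - 8)*(d - 1)*(d + 6)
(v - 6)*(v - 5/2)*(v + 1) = v^3 - 15*v^2/2 + 13*v/2 + 15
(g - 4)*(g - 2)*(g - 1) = g^3 - 7*g^2 + 14*g - 8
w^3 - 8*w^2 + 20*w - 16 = (w - 4)*(w - 2)^2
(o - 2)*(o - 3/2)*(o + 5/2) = o^3 - o^2 - 23*o/4 + 15/2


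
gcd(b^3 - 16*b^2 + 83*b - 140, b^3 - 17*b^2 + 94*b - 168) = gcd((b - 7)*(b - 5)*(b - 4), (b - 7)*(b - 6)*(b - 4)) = b^2 - 11*b + 28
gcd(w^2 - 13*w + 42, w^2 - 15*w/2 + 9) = w - 6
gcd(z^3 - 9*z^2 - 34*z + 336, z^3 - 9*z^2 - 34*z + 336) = z^3 - 9*z^2 - 34*z + 336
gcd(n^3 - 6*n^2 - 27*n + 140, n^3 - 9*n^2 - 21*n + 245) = n^2 - 2*n - 35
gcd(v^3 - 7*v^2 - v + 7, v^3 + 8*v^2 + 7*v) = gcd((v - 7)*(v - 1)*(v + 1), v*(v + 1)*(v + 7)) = v + 1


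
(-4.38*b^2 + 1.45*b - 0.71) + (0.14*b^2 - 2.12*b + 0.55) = -4.24*b^2 - 0.67*b - 0.16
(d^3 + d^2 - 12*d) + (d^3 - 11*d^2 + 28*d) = 2*d^3 - 10*d^2 + 16*d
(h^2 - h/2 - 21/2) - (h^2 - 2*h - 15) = 3*h/2 + 9/2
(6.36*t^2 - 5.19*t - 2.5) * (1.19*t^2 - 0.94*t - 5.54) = 7.5684*t^4 - 12.1545*t^3 - 33.3308*t^2 + 31.1026*t + 13.85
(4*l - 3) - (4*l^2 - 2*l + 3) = -4*l^2 + 6*l - 6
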